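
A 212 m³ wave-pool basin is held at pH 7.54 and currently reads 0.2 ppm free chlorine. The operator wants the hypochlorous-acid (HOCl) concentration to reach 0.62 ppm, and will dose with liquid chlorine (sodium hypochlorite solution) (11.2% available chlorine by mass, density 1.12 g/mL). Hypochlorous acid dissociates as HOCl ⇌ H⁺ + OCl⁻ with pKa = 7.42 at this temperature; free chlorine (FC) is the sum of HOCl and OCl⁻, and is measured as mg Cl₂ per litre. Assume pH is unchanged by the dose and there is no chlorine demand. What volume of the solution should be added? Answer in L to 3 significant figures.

Volume: 212 m³ = 212,000 L.
[OCl⁻]/[HOCl] = 10^(pH − pKa) = 10^(7.54 − 7.42) = 1.318; fraction as HOCl = 1/(1 + 1.318) = 0.4314.
Free chlorine required for 0.62 ppm HOCl: 0.62 / 0.4314 = 1.437 ppm.
FC to add: 1.437 − 0.2 = 1.237 mg/L as Cl₂.
Cl₂ equivalent: 1.237 mg/L × 212,000 L = 262.3 g.
Product at 11.2% available Cl: 262.3 / 0.112 = 2342 g.
Volume: 2342 g ÷ 1.12 g/mL = 2091 mL.

2.09 L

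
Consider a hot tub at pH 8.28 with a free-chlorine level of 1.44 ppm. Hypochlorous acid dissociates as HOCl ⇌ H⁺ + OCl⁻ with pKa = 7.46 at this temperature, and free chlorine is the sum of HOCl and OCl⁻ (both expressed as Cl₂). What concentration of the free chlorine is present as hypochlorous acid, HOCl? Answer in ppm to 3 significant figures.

[OCl⁻]/[HOCl] = 10^(pH − pKa) = 10^(8.28 − 7.46) = 10^0.82 = 6.607.
Fraction as HOCl = 1 / (1 + 6.607) = 0.1315.
HOCl = 0.1315 × 1.44 ppm = 0.1893 ppm.

0.189 ppm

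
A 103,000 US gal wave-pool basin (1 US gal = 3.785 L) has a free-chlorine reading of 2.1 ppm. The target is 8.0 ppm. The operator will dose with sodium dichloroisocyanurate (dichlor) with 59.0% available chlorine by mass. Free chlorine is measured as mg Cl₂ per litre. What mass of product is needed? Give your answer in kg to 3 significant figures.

3.90 kg

Volume: 103,000 US gal × 3.785 L/gal = 389,855 L.
Chlorine deficit: 8.0 − 2.1 = 5.9 ppm = 5.9 mg/L as Cl₂.
Cl₂ equivalent needed: 5.9 mg/L × 389,855 L = 2,300,000 mg = 2300 g.
Product at 59.0% available chlorine: 2300 / 0.59 = 3899 g.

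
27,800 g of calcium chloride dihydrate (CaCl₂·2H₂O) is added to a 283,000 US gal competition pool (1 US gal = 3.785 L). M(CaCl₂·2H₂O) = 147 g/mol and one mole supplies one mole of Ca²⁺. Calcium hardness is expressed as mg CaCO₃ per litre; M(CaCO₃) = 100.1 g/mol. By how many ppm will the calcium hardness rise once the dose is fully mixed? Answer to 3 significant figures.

Volume: 283,000 US gal × 3.785 L/gal = 1,071,155 L.
Moles of Ca²⁺: 27,800 g ÷ 147 g/mol = 189.1 mol.
As CaCO₃: 189.1 mol × 100.1 g/mol = 18,930 g.
Rise: 18,930 g / 1,071,155 L × 1000 = 17.67 mg/L.

17.7 ppm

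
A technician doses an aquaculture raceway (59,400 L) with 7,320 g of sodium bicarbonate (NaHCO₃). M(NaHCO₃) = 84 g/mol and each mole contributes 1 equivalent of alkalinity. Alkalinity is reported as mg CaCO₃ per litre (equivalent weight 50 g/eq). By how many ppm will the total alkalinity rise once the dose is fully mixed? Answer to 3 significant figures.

73.4 ppm

Moles of NaHCO₃: 7,320 g ÷ 84 g/mol = 87.14 mol → 87.14 eq of alkalinity.
As CaCO₃: 87.14 eq × 50 g/eq = 4357 g.
Rise: 4357 g / 59,400 L × 1000 = 73.35 mg/L.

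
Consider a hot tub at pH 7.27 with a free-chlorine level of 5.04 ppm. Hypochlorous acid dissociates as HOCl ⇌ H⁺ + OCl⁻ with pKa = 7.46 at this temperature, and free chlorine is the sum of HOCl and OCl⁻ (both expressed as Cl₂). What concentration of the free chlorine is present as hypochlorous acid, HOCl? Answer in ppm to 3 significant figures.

[OCl⁻]/[HOCl] = 10^(pH − pKa) = 10^(7.27 − 7.46) = 10^-0.19 = 0.6457.
Fraction as HOCl = 1 / (1 + 0.6457) = 0.6077.
HOCl = 0.6077 × 5.04 ppm = 3.063 ppm.

3.06 ppm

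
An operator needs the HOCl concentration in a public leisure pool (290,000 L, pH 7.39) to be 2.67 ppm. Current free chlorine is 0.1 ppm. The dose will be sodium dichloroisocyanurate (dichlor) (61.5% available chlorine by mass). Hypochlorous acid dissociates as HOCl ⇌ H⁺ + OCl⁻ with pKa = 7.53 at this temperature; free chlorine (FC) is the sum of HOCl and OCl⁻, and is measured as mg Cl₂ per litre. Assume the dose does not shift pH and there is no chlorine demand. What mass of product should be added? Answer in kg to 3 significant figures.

[OCl⁻]/[HOCl] = 10^(pH − pKa) = 10^(7.39 − 7.53) = 0.7244; fraction as HOCl = 1/(1 + 0.7244) = 0.5799.
Free chlorine required for 2.67 ppm HOCl: 2.67 / 0.5799 = 4.604 ppm.
FC to add: 4.604 − 0.1 = 4.504 mg/L as Cl₂.
Cl₂ equivalent: 4.504 mg/L × 290,000 L = 1306 g.
Product at 61.5% available Cl: 1306 / 0.615 = 2124 g.

2.12 kg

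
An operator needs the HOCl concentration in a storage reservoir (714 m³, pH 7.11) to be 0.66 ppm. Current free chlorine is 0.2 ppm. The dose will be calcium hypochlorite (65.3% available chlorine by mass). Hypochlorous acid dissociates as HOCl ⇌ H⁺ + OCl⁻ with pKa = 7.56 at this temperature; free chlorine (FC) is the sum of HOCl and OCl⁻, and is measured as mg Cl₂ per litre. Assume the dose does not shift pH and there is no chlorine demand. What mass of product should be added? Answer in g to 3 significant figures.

Volume: 714 m³ = 714,000 L.
[OCl⁻]/[HOCl] = 10^(pH − pKa) = 10^(7.11 − 7.56) = 0.3548; fraction as HOCl = 1/(1 + 0.3548) = 0.7381.
Free chlorine required for 0.66 ppm HOCl: 0.66 / 0.7381 = 0.8942 ppm.
FC to add: 0.8942 − 0.2 = 0.6942 mg/L as Cl₂.
Cl₂ equivalent: 0.6942 mg/L × 714,000 L = 495.6 g.
Product at 65.3% available Cl: 495.6 / 0.653 = 759 g.

759 g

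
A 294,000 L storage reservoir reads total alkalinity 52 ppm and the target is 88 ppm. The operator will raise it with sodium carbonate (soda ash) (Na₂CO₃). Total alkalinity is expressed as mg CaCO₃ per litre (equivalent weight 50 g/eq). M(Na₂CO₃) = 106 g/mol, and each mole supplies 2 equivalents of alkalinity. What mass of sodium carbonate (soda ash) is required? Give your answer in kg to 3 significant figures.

11.2 kg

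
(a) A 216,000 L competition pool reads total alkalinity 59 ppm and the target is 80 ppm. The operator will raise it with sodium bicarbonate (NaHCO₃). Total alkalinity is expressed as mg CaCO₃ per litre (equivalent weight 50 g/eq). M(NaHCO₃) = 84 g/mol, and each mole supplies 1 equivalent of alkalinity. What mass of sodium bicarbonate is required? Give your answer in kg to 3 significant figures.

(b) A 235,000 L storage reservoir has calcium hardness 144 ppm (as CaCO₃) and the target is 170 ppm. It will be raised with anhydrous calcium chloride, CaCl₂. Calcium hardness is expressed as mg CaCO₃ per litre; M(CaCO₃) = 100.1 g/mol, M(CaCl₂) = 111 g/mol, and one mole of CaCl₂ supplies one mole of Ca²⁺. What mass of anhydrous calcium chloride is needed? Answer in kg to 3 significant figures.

(a) 7.62 kg; (b) 6.78 kg

(a) Alkalinity to add: (80 − 59) = 21 mg/L as CaCO₃ × 216,000 L = 4536 g as CaCO₃.
(a) Equivalents: 4536 g ÷ 50 g/eq = 90.72 eq.
(a) NaHCO₃ supplies 1 eq per mole → 90.72 mol.
(a) Mass: 90.72 mol × 84 g/mol = 7620 g.

(b) Hardness to add: (170 − 144) = 26 mg/L as CaCO₃ × 235,000 L = 6110 g as CaCO₃.
(b) Moles of Ca²⁺ (1 mol Ca²⁺ ≡ 1 mol CaCO₃): 6110 / 100.1 g/mol = 61.04 mol.
(b) Mass of CaCl₂: 61.04 × 111 = 6775 g.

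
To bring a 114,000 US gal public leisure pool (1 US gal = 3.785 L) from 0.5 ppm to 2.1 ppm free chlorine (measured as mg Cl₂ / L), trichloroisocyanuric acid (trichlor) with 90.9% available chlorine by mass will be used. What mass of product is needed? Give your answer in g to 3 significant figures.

Volume: 114,000 US gal × 3.785 L/gal = 431,490 L.
Chlorine deficit: 2.1 − 0.5 = 1.6 ppm = 1.6 mg/L as Cl₂.
Cl₂ equivalent needed: 1.6 mg/L × 431,490 L = 690,400 mg = 690.4 g.
Product at 90.9% available chlorine: 690.4 / 0.909 = 759.5 g.

759 g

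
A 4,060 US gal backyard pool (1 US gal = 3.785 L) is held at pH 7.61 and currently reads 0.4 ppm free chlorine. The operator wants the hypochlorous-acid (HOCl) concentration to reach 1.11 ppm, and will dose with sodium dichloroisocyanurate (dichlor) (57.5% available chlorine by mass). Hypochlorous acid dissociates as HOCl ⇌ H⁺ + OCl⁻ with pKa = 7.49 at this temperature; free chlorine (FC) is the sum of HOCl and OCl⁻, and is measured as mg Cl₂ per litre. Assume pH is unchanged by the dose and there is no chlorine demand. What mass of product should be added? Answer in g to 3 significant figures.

58.1 g

Volume: 4,060 US gal × 3.785 L/gal = 15,367 L.
[OCl⁻]/[HOCl] = 10^(pH − pKa) = 10^(7.61 − 7.49) = 1.318; fraction as HOCl = 1/(1 + 1.318) = 0.4314.
Free chlorine required for 1.11 ppm HOCl: 1.11 / 0.4314 = 2.573 ppm.
FC to add: 2.573 − 0.4 = 2.173 mg/L as Cl₂.
Cl₂ equivalent: 2.173 mg/L × 15,367 L = 33.4 g.
Product at 57.5% available Cl: 33.4 / 0.575 = 58.08 g.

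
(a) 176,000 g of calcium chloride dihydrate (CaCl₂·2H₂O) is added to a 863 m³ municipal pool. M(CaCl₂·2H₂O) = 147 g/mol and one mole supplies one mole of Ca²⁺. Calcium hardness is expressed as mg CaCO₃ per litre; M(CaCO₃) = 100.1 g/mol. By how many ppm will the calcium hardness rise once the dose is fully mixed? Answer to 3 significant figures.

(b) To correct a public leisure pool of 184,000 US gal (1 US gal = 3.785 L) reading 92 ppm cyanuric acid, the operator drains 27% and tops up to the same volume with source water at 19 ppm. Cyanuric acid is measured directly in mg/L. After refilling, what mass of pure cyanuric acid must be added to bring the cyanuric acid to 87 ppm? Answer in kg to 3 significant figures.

(a) 139 ppm; (b) 10.2 kg

(a) Volume: 863 m³ = 863,000 L.
(a) Moles of Ca²⁺: 176,000 g ÷ 147 g/mol = 1197 mol.
(a) As CaCO₃: 1197 mol × 100.1 g/mol = 119,800 g.
(a) Rise: 119,800 g / 863,000 L × 1000 = 138.9 mg/L.

(b) Volume: 184,000 US gal × 3.785 L/gal = 696,440 L.
(b) After draining 27% and refilling: 92 × 0.73 + 19 × 0.27 = 72.29 ppm.
(b) Deficit to target: 87 − 72.29 = 14.71 mg/L.
(b) Mass: 14.71 mg/L × 696,440 L = 10,240 g cyanuric acid.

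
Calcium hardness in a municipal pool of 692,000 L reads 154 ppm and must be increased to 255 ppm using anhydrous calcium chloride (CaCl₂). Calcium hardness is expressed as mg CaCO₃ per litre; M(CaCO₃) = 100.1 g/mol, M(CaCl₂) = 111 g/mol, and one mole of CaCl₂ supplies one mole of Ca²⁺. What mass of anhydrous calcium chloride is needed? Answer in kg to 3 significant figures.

77.5 kg

Hardness to add: (255 − 154) = 101 mg/L as CaCO₃ × 692,000 L = 69,890 g as CaCO₃.
Moles of Ca²⁺ (1 mol Ca²⁺ ≡ 1 mol CaCO₃): 69,890 / 100.1 g/mol = 698.2 mol.
Mass of CaCl₂: 698.2 × 111 = 77,500 g.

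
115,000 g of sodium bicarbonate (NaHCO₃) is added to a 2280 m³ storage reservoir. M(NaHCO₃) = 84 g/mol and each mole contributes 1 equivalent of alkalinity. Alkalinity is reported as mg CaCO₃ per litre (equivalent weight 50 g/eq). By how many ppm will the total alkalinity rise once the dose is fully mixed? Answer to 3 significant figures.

30.0 ppm

Volume: 2280 m³ = 2,280,000 L.
Moles of NaHCO₃: 115,000 g ÷ 84 g/mol = 1369 mol → 1369 eq of alkalinity.
As CaCO₃: 1369 eq × 50 g/eq = 68,450 g.
Rise: 68,450 g / 2,280,000 L × 1000 = 30.02 mg/L.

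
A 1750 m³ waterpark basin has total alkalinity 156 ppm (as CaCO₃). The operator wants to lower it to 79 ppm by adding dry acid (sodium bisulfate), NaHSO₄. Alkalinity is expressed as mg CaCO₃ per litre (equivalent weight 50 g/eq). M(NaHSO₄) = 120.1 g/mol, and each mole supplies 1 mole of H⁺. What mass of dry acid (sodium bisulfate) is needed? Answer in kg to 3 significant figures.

Volume: 1750 m³ = 1,750,000 L.
Alkalinity to neutralize: (156 − 79) = 77 mg/L as CaCO₃ × 1,750,000 L = 134,800 g as CaCO₃.
Equivalents of H⁺ required: 134,800 ÷ 50 g/eq = 2695 eq = 2695 mol NaHSO₄.
Mass of NaHSO₄: 2695 × 120.1 = 323,700 g.

324 kg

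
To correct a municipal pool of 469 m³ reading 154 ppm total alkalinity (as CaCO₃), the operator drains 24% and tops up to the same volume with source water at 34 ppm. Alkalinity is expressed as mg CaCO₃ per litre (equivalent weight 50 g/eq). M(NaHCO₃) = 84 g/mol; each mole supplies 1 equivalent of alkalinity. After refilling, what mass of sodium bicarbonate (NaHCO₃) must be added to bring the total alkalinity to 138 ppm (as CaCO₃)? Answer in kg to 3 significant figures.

Volume: 469 m³ = 469,000 L.
After draining 24% and refilling: 154 × 0.76 + 34 × 0.24 = 125.2 ppm.
Deficit to target: 138 − 125.2 = 12.8 mg/L.
As CaCO₃: 12.8 mg/L × 469,000 L = 6003 g; ÷ 50 g/eq ÷ 1 = 120.1 mol NaHCO₃.
Mass: 120.1 × 84 = 10,090 g.

10.1 kg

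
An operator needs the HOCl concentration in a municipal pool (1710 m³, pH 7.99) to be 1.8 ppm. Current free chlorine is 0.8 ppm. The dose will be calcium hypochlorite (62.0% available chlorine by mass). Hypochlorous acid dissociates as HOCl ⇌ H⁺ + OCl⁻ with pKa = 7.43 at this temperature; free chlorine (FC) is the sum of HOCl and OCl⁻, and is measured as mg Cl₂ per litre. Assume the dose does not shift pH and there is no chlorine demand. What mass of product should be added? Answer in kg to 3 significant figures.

20.8 kg

Volume: 1710 m³ = 1,710,000 L.
[OCl⁻]/[HOCl] = 10^(pH − pKa) = 10^(7.99 − 7.43) = 3.631; fraction as HOCl = 1/(1 + 3.631) = 0.2159.
Free chlorine required for 1.8 ppm HOCl: 1.8 / 0.2159 = 8.335 ppm.
FC to add: 8.335 − 0.8 = 7.535 mg/L as Cl₂.
Cl₂ equivalent: 7.535 mg/L × 1,710,000 L = 12,890 g.
Product at 62.0% available Cl: 12,890 / 0.62 = 20,780 g.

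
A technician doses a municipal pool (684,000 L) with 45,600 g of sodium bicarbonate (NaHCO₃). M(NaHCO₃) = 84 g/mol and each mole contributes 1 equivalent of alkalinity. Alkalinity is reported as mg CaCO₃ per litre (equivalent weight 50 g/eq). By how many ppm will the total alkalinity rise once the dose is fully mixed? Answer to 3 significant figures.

39.7 ppm

Moles of NaHCO₃: 45,600 g ÷ 84 g/mol = 542.9 mol → 542.9 eq of alkalinity.
As CaCO₃: 542.9 eq × 50 g/eq = 27,140 g.
Rise: 27,140 g / 684,000 L × 1000 = 39.68 mg/L.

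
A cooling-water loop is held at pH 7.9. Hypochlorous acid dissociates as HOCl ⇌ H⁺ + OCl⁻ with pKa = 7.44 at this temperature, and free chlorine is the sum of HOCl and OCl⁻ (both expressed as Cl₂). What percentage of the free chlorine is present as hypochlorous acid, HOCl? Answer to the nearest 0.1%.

[OCl⁻]/[HOCl] = 10^(pH − pKa) = 10^(7.9 − 7.44) = 10^0.46 = 2.884.
Fraction as HOCl = 1 / (1 + 2.884) = 0.2575.

25.7%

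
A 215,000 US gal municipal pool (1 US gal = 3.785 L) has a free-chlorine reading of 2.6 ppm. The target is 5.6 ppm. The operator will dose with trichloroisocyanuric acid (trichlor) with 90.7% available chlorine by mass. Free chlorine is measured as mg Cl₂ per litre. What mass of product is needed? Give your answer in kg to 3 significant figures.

2.69 kg

Volume: 215,000 US gal × 3.785 L/gal = 813,775 L.
Chlorine deficit: 5.6 − 2.6 = 3 ppm = 3 mg/L as Cl₂.
Cl₂ equivalent needed: 3 mg/L × 813,775 L = 2,441,000 mg = 2441 g.
Product at 90.7% available chlorine: 2441 / 0.907 = 2692 g.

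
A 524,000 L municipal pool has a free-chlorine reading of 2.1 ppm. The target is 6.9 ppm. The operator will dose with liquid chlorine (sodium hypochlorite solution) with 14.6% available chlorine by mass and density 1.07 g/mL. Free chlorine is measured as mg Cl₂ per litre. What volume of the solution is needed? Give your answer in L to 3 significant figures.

16.1 L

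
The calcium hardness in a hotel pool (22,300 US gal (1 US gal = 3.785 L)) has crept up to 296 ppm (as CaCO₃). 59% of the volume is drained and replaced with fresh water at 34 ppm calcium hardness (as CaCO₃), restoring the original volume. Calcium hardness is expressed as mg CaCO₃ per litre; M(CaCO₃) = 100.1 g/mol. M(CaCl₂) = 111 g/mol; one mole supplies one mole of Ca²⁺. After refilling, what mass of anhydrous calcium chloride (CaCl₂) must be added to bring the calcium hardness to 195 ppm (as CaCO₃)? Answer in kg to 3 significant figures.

Volume: 22,300 US gal × 3.785 L/gal = 84,406 L.
After draining 59% and refilling: 296 × 0.41 + 34 × 0.59 = 141.42 ppm.
Deficit to target: 195 − 141.42 = 53.58 mg/L.
As CaCO₃: 53.58 mg/L × 84,406 L = 4522 g; ÷ 100.1 = 45.18 mol Ca²⁺.
Mass: 45.18 × 111 = 5015 g.

5.01 kg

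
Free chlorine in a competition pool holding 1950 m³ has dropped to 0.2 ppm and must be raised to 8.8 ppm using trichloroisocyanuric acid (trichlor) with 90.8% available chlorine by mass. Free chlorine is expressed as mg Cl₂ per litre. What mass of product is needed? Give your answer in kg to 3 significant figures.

18.5 kg

Volume: 1950 m³ = 1,950,000 L.
Chlorine deficit: 8.8 − 0.2 = 8.6 ppm = 8.6 mg/L as Cl₂.
Cl₂ equivalent needed: 8.6 mg/L × 1,950,000 L = 16,770,000 mg = 16,770 g.
Product at 90.8% available chlorine: 16,770 / 0.908 = 18,470 g.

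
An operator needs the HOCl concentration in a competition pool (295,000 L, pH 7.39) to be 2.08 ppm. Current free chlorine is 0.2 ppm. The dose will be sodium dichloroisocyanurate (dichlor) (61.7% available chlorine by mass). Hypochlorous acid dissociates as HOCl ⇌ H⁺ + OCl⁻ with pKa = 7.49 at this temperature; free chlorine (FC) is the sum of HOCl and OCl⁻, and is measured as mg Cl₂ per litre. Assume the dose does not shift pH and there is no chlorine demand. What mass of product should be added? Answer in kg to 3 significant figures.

1.69 kg

[OCl⁻]/[HOCl] = 10^(pH − pKa) = 10^(7.39 − 7.49) = 0.7943; fraction as HOCl = 1/(1 + 0.7943) = 0.5573.
Free chlorine required for 2.08 ppm HOCl: 2.08 / 0.5573 = 3.732 ppm.
FC to add: 3.732 − 0.2 = 3.532 mg/L as Cl₂.
Cl₂ equivalent: 3.532 mg/L × 295,000 L = 1042 g.
Product at 61.7% available Cl: 1042 / 0.617 = 1689 g.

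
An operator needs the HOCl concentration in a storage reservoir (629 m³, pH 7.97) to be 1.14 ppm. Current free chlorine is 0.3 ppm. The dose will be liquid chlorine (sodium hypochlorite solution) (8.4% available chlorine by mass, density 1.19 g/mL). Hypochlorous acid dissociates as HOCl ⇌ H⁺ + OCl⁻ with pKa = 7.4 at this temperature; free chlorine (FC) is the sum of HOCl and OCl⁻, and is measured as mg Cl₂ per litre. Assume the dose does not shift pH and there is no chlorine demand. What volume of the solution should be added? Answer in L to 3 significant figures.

31.9 L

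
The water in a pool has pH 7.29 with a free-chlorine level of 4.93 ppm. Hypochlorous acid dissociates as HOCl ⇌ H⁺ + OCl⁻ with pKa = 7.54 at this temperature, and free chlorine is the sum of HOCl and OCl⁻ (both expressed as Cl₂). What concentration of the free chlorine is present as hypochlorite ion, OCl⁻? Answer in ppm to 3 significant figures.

[OCl⁻]/[HOCl] = 10^(pH − pKa) = 10^(7.29 − 7.54) = 10^-0.25 = 0.5623.
Fraction as HOCl = 1 / (1 + 0.5623) = 0.6401.
OCl⁻ = (1 − 0.6401) × 4.93 ppm = 1.774 ppm.

1.77 ppm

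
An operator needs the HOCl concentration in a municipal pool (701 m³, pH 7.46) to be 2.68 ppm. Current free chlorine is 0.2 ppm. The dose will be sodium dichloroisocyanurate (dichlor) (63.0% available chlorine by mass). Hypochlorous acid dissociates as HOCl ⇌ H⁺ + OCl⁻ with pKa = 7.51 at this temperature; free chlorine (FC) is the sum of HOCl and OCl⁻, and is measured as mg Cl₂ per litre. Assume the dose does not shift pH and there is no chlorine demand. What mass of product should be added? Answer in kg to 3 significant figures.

Volume: 701 m³ = 701,000 L.
[OCl⁻]/[HOCl] = 10^(pH − pKa) = 10^(7.46 − 7.51) = 0.8913; fraction as HOCl = 1/(1 + 0.8913) = 0.5288.
Free chlorine required for 2.68 ppm HOCl: 2.68 / 0.5288 = 5.069 ppm.
FC to add: 5.069 − 0.2 = 4.869 mg/L as Cl₂.
Cl₂ equivalent: 4.869 mg/L × 701,000 L = 3413 g.
Product at 63.0% available Cl: 3413 / 0.63 = 5417 g.

5.42 kg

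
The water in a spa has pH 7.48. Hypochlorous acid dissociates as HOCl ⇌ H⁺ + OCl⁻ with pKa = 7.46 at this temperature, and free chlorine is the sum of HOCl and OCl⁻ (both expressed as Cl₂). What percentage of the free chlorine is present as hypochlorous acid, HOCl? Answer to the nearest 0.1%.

48.8%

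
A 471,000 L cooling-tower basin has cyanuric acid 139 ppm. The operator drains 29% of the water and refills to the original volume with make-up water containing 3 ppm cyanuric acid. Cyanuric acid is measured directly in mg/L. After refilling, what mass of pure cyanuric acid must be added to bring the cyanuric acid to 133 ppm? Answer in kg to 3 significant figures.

After draining 29% and refilling: 139 × 0.71 + 3 × 0.29 = 99.56 ppm.
Deficit to target: 133 − 99.56 = 33.44 mg/L.
Mass: 33.44 mg/L × 471,000 L = 15,750 g cyanuric acid.

15.8 kg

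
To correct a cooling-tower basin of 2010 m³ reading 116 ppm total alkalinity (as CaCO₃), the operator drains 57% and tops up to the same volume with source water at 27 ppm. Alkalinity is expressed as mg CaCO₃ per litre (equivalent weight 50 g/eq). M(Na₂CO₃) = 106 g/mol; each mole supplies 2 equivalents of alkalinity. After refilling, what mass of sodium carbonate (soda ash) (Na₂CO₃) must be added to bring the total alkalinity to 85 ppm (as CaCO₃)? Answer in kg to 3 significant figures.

42.0 kg

Volume: 2010 m³ = 2,010,000 L.
After draining 57% and refilling: 116 × 0.43 + 27 × 0.57 = 65.27 ppm.
Deficit to target: 85 − 65.27 = 19.73 mg/L.
As CaCO₃: 19.73 mg/L × 2,010,000 L = 39,660 g; ÷ 50 g/eq ÷ 2 = 396.6 mol Na₂CO₃.
Mass: 396.6 × 106 = 42,040 g.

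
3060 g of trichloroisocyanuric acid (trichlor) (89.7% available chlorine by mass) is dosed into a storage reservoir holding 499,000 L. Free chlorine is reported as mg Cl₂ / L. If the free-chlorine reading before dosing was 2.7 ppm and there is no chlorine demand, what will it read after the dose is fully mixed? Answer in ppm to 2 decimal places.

8.20 ppm

Available chlorine delivered: 3060 g × 0.897 = 2745 g as Cl₂.
Concentration rise: 2745 g / 499,000 L = 5.501 mg/L = 5.50 ppm.
Final FC: 2.7 + 5.50 = 8.20 ppm.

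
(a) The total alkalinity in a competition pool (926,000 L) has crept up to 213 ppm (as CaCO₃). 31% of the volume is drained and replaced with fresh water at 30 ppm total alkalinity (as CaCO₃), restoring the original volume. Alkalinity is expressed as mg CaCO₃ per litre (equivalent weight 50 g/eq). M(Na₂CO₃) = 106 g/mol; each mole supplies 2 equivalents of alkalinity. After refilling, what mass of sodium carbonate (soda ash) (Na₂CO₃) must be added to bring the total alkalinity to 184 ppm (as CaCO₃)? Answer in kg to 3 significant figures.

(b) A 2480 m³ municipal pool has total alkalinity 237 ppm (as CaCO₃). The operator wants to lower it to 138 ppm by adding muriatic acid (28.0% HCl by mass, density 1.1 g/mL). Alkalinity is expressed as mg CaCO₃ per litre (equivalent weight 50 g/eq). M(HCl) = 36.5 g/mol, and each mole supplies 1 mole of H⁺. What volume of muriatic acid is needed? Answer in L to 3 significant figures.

(a) After draining 31% and refilling: 213 × 0.69 + 30 × 0.31 = 156.27 ppm.
(a) Deficit to target: 184 − 156.27 = 27.73 mg/L.
(a) As CaCO₃: 27.73 mg/L × 926,000 L = 25,680 g; ÷ 50 g/eq ÷ 2 = 256.8 mol Na₂CO₃.
(a) Mass: 256.8 × 106 = 27,220 g.

(b) Volume: 2480 m³ = 2,480,000 L.
(b) Alkalinity to neutralize: (237 − 138) = 99 mg/L as CaCO₃ × 2,480,000 L = 245,500 g as CaCO₃.
(b) Equivalents of H⁺ required: 245,500 ÷ 50 g/eq = 4910 eq = 4910 mol HCl.
(b) Mass of HCl: 4910 × 36.5 = 179,200 g.
(b) Mass of 28.0% solution: 179,200 / 0.28 = 640,100 g.
(b) Volume: 640,100 g ÷ 1.1 g/mL = 581,900 mL.

(a) 27.2 kg; (b) 582 L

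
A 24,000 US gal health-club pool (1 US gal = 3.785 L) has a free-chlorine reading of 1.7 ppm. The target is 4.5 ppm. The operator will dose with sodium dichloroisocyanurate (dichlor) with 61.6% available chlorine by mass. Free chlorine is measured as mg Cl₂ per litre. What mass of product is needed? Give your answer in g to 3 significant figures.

Volume: 24,000 US gal × 3.785 L/gal = 90,840 L.
Chlorine deficit: 4.5 − 1.7 = 2.8 ppm = 2.8 mg/L as Cl₂.
Cl₂ equivalent needed: 2.8 mg/L × 90,840 L = 254,400 mg = 254.4 g.
Product at 61.6% available chlorine: 254.4 / 0.616 = 412.9 g.

413 g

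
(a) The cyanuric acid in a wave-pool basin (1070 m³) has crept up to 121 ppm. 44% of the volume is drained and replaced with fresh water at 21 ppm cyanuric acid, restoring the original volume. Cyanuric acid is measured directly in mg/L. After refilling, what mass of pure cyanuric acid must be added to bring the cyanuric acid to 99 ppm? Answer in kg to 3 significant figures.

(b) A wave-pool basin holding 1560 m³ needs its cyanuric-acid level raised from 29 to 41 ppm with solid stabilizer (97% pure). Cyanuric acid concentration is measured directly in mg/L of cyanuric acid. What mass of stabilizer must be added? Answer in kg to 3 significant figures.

(a) 23.5 kg; (b) 19.3 kg

(a) Volume: 1070 m³ = 1,070,000 L.
(a) After draining 44% and refilling: 121 × 0.56 + 21 × 0.44 = 77 ppm.
(a) Deficit to target: 99 − 77 = 22 mg/L.
(a) Mass: 22 mg/L × 1,070,000 L = 23,540 g cyanuric acid.

(b) Volume: 1560 m³ = 1,560,000 L.
(b) CYA to add: (41 − 29) = 12 mg/L × 1,560,000 L = 18,720 g cyanuric acid.
(b) At 97% purity: 18,720 / 0.97 = 19,300 g product.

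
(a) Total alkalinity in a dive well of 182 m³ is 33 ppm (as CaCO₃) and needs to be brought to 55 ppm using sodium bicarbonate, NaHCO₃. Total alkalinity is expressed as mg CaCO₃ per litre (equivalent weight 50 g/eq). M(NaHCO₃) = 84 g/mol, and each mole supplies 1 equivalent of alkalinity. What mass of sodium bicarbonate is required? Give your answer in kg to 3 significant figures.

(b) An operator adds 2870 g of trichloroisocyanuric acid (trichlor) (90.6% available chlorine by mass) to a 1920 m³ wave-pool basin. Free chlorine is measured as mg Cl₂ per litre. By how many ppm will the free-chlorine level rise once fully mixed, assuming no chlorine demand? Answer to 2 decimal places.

(a) 6.73 kg; (b) 1.35 ppm

(a) Volume: 182 m³ = 182,000 L.
(a) Alkalinity to add: (55 − 33) = 22 mg/L as CaCO₃ × 182,000 L = 4004 g as CaCO₃.
(a) Equivalents: 4004 g ÷ 50 g/eq = 80.08 eq.
(a) NaHCO₃ supplies 1 eq per mole → 80.08 mol.
(a) Mass: 80.08 mol × 84 g/mol = 6727 g.

(b) Volume: 1920 m³ = 1,920,000 L.
(b) Available chlorine delivered: 2870 g × 0.906 = 2600 g as Cl₂.
(b) Concentration rise: 2600 g / 1,920,000 L = 1.354 mg/L = 1.35 ppm.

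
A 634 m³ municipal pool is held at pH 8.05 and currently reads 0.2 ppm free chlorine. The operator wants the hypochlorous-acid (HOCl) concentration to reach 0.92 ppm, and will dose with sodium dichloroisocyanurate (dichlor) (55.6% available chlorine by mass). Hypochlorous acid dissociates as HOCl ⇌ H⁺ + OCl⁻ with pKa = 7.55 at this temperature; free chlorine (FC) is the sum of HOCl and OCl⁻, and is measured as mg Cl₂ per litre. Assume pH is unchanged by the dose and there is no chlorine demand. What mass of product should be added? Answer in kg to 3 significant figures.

Volume: 634 m³ = 634,000 L.
[OCl⁻]/[HOCl] = 10^(pH − pKa) = 10^(8.05 − 7.55) = 3.162; fraction as HOCl = 1/(1 + 3.162) = 0.2403.
Free chlorine required for 0.92 ppm HOCl: 0.92 / 0.2403 = 3.829 ppm.
FC to add: 3.829 − 0.2 = 3.629 mg/L as Cl₂.
Cl₂ equivalent: 3.629 mg/L × 634,000 L = 2301 g.
Product at 55.6% available Cl: 2301 / 0.556 = 4138 g.

4.14 kg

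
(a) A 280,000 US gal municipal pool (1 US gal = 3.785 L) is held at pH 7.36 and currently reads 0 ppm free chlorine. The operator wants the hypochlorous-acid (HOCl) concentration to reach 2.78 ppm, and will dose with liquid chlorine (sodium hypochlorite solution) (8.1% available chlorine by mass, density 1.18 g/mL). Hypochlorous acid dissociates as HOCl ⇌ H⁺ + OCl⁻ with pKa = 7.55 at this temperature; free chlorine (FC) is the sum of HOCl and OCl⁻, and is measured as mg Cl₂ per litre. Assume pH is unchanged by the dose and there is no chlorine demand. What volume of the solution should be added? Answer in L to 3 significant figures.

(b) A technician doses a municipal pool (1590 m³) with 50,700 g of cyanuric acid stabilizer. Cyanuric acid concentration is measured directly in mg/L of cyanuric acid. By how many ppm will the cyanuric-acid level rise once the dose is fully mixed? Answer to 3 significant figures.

(a) 50.7 L; (b) 31.9 ppm

(a) Volume: 280,000 US gal × 3.785 L/gal = 1,059,800 L.
(a) [OCl⁻]/[HOCl] = 10^(pH − pKa) = 10^(7.36 − 7.55) = 0.6457; fraction as HOCl = 1/(1 + 0.6457) = 0.6077.
(a) Free chlorine required for 2.78 ppm HOCl: 2.78 / 0.6077 = 4.575 ppm.
(a) FC to add: 4.575 − 0 = 4.575 mg/L as Cl₂.
(a) Cl₂ equivalent: 4.575 mg/L × 1,059,800 L = 4848 g.
(a) Product at 8.1% available Cl: 4848 / 0.081 = 59,860 g.
(a) Volume: 59,860 g ÷ 1.18 g/mL = 50,730 mL.

(b) Volume: 1590 m³ = 1,590,000 L.
(b) Rise: 50,700 g / 1,590,000 L × 1000 = 31.89 mg/L.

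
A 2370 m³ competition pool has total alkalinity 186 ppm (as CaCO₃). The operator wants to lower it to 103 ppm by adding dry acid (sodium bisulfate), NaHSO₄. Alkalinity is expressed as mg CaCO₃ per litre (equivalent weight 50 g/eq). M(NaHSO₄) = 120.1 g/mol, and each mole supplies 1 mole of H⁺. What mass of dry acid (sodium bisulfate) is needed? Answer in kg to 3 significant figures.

472 kg

Volume: 2370 m³ = 2,370,000 L.
Alkalinity to neutralize: (186 − 103) = 83 mg/L as CaCO₃ × 2,370,000 L = 196,700 g as CaCO₃.
Equivalents of H⁺ required: 196,700 ÷ 50 g/eq = 3934 eq = 3934 mol NaHSO₄.
Mass of NaHSO₄: 3934 × 120.1 = 472,500 g.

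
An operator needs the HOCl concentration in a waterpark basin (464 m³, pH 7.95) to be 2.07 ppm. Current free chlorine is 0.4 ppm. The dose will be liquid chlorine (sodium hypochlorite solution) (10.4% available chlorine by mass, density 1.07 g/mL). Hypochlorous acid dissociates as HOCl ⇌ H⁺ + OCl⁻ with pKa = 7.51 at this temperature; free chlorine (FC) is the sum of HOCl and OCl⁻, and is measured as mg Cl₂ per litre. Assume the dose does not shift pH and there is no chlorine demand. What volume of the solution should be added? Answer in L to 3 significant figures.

Volume: 464 m³ = 464,000 L.
[OCl⁻]/[HOCl] = 10^(pH − pKa) = 10^(7.95 − 7.51) = 2.754; fraction as HOCl = 1/(1 + 2.754) = 0.2664.
Free chlorine required for 2.07 ppm HOCl: 2.07 / 0.2664 = 7.771 ppm.
FC to add: 7.771 − 0.4 = 7.371 mg/L as Cl₂.
Cl₂ equivalent: 7.371 mg/L × 464,000 L = 3420 g.
Product at 10.4% available Cl: 3420 / 0.104 = 32,890 g.
Volume: 32,890 g ÷ 1.07 g/mL = 30,740 mL.

30.7 L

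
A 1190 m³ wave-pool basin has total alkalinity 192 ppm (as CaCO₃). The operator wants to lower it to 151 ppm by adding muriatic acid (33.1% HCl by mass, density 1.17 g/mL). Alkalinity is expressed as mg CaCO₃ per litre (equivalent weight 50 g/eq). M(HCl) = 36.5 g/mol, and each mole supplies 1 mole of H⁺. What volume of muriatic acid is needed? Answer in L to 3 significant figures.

92.0 L

Volume: 1190 m³ = 1,190,000 L.
Alkalinity to neutralize: (192 − 151) = 41 mg/L as CaCO₃ × 1,190,000 L = 48,790 g as CaCO₃.
Equivalents of H⁺ required: 48,790 ÷ 50 g/eq = 975.8 eq = 975.8 mol HCl.
Mass of HCl: 975.8 × 36.5 = 35,620 g.
Mass of 33.1% solution: 35,620 / 0.331 = 107,600 g.
Volume: 107,600 g ÷ 1.17 g/mL = 91,970 mL.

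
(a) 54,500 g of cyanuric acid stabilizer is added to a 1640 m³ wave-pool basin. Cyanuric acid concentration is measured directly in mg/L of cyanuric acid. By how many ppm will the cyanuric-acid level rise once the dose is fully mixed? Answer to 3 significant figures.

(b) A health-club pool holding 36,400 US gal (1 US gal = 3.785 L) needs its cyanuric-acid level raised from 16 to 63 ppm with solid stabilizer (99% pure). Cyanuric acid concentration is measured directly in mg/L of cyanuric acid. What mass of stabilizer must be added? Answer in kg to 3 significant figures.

(a) 33.2 ppm; (b) 6.54 kg

(a) Volume: 1640 m³ = 1,640,000 L.
(a) Rise: 54,500 g / 1,640,000 L × 1000 = 33.23 mg/L.

(b) Volume: 36,400 US gal × 3.785 L/gal = 137,774 L.
(b) CYA to add: (63 − 16) = 47 mg/L × 137,774 L = 6475 g cyanuric acid.
(b) At 99% purity: 6475 / 0.99 = 6541 g product.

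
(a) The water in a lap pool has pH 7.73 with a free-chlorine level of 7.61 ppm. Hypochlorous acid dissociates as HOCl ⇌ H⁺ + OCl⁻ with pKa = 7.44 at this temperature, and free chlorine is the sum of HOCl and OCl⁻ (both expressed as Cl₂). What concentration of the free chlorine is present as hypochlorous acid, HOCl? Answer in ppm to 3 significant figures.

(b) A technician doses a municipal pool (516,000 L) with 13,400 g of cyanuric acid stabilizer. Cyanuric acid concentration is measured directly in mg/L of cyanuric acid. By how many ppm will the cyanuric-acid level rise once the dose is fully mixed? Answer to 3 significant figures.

(a) 2.58 ppm; (b) 26.0 ppm

(a) [OCl⁻]/[HOCl] = 10^(pH − pKa) = 10^(7.73 − 7.44) = 10^0.29 = 1.95.
(a) Fraction as HOCl = 1 / (1 + 1.95) = 0.339.
(a) HOCl = 0.339 × 7.61 ppm = 2.58 ppm.

(b) Rise: 13,400 g / 516,000 L × 1000 = 25.97 mg/L.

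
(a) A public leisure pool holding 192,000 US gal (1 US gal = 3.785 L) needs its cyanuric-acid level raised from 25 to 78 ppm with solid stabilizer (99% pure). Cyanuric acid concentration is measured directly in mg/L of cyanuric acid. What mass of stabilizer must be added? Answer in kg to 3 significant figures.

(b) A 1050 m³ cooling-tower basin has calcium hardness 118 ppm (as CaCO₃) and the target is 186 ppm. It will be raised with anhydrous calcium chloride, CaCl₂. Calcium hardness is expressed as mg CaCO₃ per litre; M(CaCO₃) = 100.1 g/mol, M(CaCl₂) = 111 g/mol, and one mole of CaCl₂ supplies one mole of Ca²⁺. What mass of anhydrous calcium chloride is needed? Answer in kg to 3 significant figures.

(a) 38.9 kg; (b) 79.2 kg

(a) Volume: 192,000 US gal × 3.785 L/gal = 726,720 L.
(a) CYA to add: (78 − 25) = 53 mg/L × 726,720 L = 38,520 g cyanuric acid.
(a) At 99% purity: 38,520 / 0.99 = 38,910 g product.

(b) Volume: 1050 m³ = 1,050,000 L.
(b) Hardness to add: (186 − 118) = 68 mg/L as CaCO₃ × 1,050,000 L = 71,400 g as CaCO₃.
(b) Moles of Ca²⁺ (1 mol Ca²⁺ ≡ 1 mol CaCO₃): 71,400 / 100.1 g/mol = 713.3 mol.
(b) Mass of CaCl₂: 713.3 × 111 = 79,170 g.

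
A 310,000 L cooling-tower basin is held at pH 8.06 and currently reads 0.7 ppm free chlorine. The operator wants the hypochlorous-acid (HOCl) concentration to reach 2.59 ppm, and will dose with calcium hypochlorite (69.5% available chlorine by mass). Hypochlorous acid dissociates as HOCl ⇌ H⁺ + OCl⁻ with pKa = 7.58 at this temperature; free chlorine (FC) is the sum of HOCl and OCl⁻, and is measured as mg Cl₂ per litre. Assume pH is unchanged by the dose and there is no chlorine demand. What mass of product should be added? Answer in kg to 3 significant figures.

[OCl⁻]/[HOCl] = 10^(pH − pKa) = 10^(8.06 − 7.58) = 3.02; fraction as HOCl = 1/(1 + 3.02) = 0.2488.
Free chlorine required for 2.59 ppm HOCl: 2.59 / 0.2488 = 10.41 ppm.
FC to add: 10.41 − 0.7 = 9.712 mg/L as Cl₂.
Cl₂ equivalent: 9.712 mg/L × 310,000 L = 3011 g.
Product at 69.5% available Cl: 3011 / 0.695 = 4332 g.

4.33 kg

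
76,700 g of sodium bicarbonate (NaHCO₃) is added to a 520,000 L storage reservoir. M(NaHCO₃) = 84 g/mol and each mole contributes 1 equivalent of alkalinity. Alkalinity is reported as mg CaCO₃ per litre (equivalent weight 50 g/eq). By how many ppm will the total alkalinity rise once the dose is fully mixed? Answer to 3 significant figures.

87.8 ppm

Moles of NaHCO₃: 76,700 g ÷ 84 g/mol = 913.1 mol → 913.1 eq of alkalinity.
As CaCO₃: 913.1 eq × 50 g/eq = 45,650 g.
Rise: 45,650 g / 520,000 L × 1000 = 87.8 mg/L.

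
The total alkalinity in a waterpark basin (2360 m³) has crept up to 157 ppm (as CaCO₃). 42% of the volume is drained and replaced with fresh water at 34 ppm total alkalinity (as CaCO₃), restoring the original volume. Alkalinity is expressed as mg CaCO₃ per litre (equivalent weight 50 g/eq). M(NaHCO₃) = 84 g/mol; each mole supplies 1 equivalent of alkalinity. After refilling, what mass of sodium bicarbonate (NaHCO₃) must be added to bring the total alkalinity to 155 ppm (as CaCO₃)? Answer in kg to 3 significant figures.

197 kg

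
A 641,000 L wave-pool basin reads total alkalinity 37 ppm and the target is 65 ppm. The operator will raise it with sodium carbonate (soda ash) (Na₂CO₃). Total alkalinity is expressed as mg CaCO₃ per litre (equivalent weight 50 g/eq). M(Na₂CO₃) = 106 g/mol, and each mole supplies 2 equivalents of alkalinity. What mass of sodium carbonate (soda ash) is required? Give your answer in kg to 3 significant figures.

Alkalinity to add: (65 − 37) = 28 mg/L as CaCO₃ × 641,000 L = 17,950 g as CaCO₃.
Equivalents: 17,950 g ÷ 50 g/eq = 359 eq.
Each mole of Na₂CO₃ supplies 2 eq, so 359 / 2 = 179.5 mol.
Mass: 179.5 mol × 106 g/mol = 19,020 g.

19.0 kg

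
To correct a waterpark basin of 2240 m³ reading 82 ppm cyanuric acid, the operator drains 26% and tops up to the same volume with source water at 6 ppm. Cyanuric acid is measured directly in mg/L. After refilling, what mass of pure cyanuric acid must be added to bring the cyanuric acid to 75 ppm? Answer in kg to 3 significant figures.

Volume: 2240 m³ = 2,240,000 L.
After draining 26% and refilling: 82 × 0.74 + 6 × 0.26 = 62.24 ppm.
Deficit to target: 75 − 62.24 = 12.76 mg/L.
Mass: 12.76 mg/L × 2,240,000 L = 28,580 g cyanuric acid.

28.6 kg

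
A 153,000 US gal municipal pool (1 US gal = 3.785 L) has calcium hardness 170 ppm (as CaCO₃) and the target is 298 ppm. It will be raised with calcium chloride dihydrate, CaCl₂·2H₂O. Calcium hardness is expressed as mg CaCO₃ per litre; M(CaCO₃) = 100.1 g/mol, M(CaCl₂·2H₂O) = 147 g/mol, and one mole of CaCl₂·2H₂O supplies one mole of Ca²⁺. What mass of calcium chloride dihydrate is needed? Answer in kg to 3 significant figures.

109 kg

Volume: 153,000 US gal × 3.785 L/gal = 579,105 L.
Hardness to add: (298 − 170) = 128 mg/L as CaCO₃ × 579,105 L = 74,130 g as CaCO₃.
Moles of Ca²⁺ (1 mol Ca²⁺ ≡ 1 mol CaCO₃): 74,130 / 100.1 g/mol = 740.5 mol.
Mass of CaCl₂·2H₂O: 740.5 × 147 = 108,900 g.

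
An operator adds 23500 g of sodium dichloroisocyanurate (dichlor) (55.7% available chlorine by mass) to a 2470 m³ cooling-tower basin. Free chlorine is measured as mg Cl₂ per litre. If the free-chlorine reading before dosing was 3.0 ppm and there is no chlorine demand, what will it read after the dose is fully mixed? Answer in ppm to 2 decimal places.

8.30 ppm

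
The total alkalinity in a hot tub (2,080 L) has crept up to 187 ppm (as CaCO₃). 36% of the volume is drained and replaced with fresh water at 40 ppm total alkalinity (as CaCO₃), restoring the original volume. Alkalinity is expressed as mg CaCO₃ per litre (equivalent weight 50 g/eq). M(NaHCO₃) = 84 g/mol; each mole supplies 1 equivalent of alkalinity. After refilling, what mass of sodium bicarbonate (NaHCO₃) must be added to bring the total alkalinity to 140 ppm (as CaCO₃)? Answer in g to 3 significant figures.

20.7 g

After draining 36% and refilling: 187 × 0.64 + 40 × 0.36 = 134.08 ppm.
Deficit to target: 140 − 134.08 = 5.92 mg/L.
As CaCO₃: 5.92 mg/L × 2,080 L = 12.31 g; ÷ 50 g/eq ÷ 1 = 0.2463 mol NaHCO₃.
Mass: 0.2463 × 84 = 20.69 g.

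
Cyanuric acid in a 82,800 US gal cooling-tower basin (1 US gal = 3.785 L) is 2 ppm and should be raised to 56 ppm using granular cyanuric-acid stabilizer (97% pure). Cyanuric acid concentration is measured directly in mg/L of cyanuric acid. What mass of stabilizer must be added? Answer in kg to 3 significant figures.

17.4 kg

Volume: 82,800 US gal × 3.785 L/gal = 313,398 L.
CYA to add: (56 − 2) = 54 mg/L × 313,398 L = 16,920 g cyanuric acid.
At 97% purity: 16,920 / 0.97 = 17,450 g product.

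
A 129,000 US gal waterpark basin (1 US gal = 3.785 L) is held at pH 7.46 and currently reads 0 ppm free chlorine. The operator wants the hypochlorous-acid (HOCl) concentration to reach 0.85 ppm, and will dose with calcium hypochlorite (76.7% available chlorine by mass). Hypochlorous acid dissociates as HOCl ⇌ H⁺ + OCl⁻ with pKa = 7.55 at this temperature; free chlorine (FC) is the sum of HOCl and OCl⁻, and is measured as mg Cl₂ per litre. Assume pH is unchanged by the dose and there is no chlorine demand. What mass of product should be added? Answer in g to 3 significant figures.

Volume: 129,000 US gal × 3.785 L/gal = 488,265 L.
[OCl⁻]/[HOCl] = 10^(pH − pKa) = 10^(7.46 − 7.55) = 0.8128; fraction as HOCl = 1/(1 + 0.8128) = 0.5516.
Free chlorine required for 0.85 ppm HOCl: 0.85 / 0.5516 = 1.541 ppm.
FC to add: 1.541 − 0 = 1.541 mg/L as Cl₂.
Cl₂ equivalent: 1.541 mg/L × 488,265 L = 752.4 g.
Product at 76.7% available Cl: 752.4 / 0.767 = 980.9 g.

981 g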